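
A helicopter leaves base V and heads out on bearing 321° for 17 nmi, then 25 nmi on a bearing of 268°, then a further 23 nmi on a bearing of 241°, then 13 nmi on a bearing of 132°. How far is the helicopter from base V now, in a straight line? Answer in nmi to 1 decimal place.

46.7 nmi

Leg 1 (321°, 17 nmi): east 17 sin 321° = -10.70, north 17 cos 321° = 13.21
Leg 2 (268°, 25 nmi): east 25 sin 268° = -24.98, north 25 cos 268° = -0.87
Leg 3 (241°, 23 nmi): east 23 sin 241° = -20.12, north 23 cos 241° = -11.15
Leg 4 (132°, 13 nmi): east 13 sin 132° = 9.66, north 13 cos 132° = -8.70
Net: -46.14 east, -7.51 north. Distance = √((-46.14)² + (-7.51)²) = 46.746 nmi.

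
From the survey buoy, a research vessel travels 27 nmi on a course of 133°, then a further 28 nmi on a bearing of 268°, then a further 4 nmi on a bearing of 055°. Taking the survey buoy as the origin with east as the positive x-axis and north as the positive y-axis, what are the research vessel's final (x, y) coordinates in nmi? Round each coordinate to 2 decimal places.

(-4.96, -17.10)

Leg 1 (133°, 27 nmi): east 27 sin 133° = 19.75, north 27 cos 133° = -18.41
Leg 2 (268°, 28 nmi): east 28 sin 268° = -27.98, north 28 cos 268° = -0.98
Leg 3 (055°, 4 nmi): east 4 sin 55° = 3.28, north 4 cos 55° = 2.29
Summing: -4.96 nmi east, -17.10 nmi north → (-4.96, -17.10).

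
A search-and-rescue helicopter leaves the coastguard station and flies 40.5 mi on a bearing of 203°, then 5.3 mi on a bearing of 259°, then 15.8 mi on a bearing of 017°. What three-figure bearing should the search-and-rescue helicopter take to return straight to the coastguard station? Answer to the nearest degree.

Leg 1 (203°, 40.5 mi): east 40.5 sin 203° = -15.82, north 40.5 cos 203° = -37.28
Leg 2 (259°, 5.3 mi): east 5.3 sin 259° = -5.20, north 5.3 cos 259° = -1.01
Leg 3 (017°, 15.8 mi): east 15.8 sin 17° = 4.62, north 15.8 cos 17° = 15.11
Net displacement: -16.41 east, -23.18 north. Direction back to start is (16.41, 23.18): bearing = atan2(16.41, 23.18) mod 360° = 35.29° ≈ 035°.

035°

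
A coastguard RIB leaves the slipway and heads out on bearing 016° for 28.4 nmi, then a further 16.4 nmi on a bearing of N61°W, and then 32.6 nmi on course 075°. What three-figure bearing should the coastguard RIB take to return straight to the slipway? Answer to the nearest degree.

Leg 1 (016°, 28.4 nmi): east 28.4 sin 16° = 7.83, north 28.4 cos 16° = 27.30
Leg 2 (N61°W, 16.4 nmi): east 16.4 sin 299° = -14.34, north 16.4 cos 299° = 7.95
Leg 3 (075°, 32.6 nmi): east 32.6 sin 75° = 31.49, north 32.6 cos 75° = 8.44
Net displacement: 24.97 east, 43.69 north. Direction back to start is (-24.97, -43.69): bearing = atan2(-24.97, -43.69) mod 360° = 209.75° ≈ 210°.

210°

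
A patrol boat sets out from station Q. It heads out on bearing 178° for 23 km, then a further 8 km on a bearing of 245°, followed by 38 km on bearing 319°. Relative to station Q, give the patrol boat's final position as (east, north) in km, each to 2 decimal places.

Leg 1 (178°, 23 km): east 23 sin 178° = 0.80, north 23 cos 178° = -22.99
Leg 2 (245°, 8 km): east 8 sin 245° = -7.25, north 8 cos 245° = -3.38
Leg 3 (319°, 38 km): east 38 sin 319° = -24.93, north 38 cos 319° = 28.68
Summing: -31.38 km east, 2.31 km north → (-31.38, 2.31).

(-31.38, 2.31)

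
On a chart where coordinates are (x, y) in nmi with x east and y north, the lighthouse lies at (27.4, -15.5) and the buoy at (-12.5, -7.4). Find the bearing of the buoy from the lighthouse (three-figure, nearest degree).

281°

Δeast = -12.5 − 27.4 = -39.90; Δnorth = -7.4 − -15.5 = 8.10.
Bearing = atan2(Δeast, Δnorth) mod 360° = 281.48° ≈ 281°.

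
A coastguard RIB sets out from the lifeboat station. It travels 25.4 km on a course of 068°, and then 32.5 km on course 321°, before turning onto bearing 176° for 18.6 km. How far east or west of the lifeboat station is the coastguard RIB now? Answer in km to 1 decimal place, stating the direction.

Leg 1 (068°, 25.4 km): east 25.4 sin 68° = 23.55, north 25.4 cos 68° = 9.52
Leg 2 (321°, 32.5 km): east 32.5 sin 321° = -20.45, north 32.5 cos 321° = 25.26
Leg 3 (176°, 18.6 km): east 18.6 sin 176° = 1.30, north 18.6 cos 176° = -18.55
Net east component: 4.40 km.

4.4 km east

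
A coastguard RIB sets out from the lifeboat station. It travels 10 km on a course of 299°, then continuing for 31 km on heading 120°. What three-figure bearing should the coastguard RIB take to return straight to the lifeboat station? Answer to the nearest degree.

300°

Leg 1 (299°, 10 km): east 10 sin 299° = -8.75, north 10 cos 299° = 4.85
Leg 2 (120°, 31 km): east 31 sin 120° = 26.85, north 31 cos 120° = -15.50
Net displacement: 18.10 east, -10.65 north. Direction back to start is (-18.10, 10.65): bearing = atan2(-18.10, 10.65) mod 360° = 300.48° ≈ 300°.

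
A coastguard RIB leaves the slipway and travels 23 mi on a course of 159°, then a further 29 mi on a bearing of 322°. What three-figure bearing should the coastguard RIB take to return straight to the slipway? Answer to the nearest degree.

098°

Leg 1 (159°, 23 mi): east 23 sin 159° = 8.24, north 23 cos 159° = -21.47
Leg 2 (322°, 29 mi): east 29 sin 322° = -17.85, north 29 cos 322° = 22.85
Net displacement: -9.61 east, 1.38 north. Direction back to start is (9.61, -1.38): bearing = atan2(9.61, -1.38) mod 360° = 98.17° ≈ 098°.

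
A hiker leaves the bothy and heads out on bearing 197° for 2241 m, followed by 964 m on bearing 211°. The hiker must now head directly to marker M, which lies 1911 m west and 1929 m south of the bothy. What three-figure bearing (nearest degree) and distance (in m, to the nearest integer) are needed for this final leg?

324°, 1288 m

Leg 1 (197°, 2241 m): east 2241 sin 197° = -655.20, north 2241 cos 197° = -2143.08
Leg 2 (211°, 964 m): east 964 sin 211° = -496.50, north 964 cos 211° = -826.31
Current position: (-1151.70, -2969.39). Target: (-1911, -1929). Remaining: Δeast = -759.30, Δnorth = 1040.39.
Bearing = atan2(-759.30, 1040.39) mod 360° = 323.88°; distance = √((-759.30)² + (1040.39)²) = 1287.999 m.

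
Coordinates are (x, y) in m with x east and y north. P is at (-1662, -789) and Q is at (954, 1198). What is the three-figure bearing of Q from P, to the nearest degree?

Δeast = 954 − -1662 = 2616.00; Δnorth = 1198 − -789 = 1987.00.
Bearing = atan2(Δeast, Δnorth) mod 360° = 52.78° ≈ 053°.

053°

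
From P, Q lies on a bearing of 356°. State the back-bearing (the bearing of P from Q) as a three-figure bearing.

Back-bearing = 356° − 180° = 176°.

176°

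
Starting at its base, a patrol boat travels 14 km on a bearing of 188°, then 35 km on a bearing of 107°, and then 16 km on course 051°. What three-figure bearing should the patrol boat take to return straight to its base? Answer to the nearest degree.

Leg 1 (188°, 14 km): east 14 sin 188° = -1.95, north 14 cos 188° = -13.86
Leg 2 (107°, 35 km): east 35 sin 107° = 33.47, north 35 cos 107° = -10.23
Leg 3 (051°, 16 km): east 16 sin 51° = 12.43, north 16 cos 51° = 10.07
Net displacement: 43.96 east, -14.03 north. Direction back to start is (-43.96, 14.03): bearing = atan2(-43.96, 14.03) mod 360° = 287.70° ≈ 288°.

288°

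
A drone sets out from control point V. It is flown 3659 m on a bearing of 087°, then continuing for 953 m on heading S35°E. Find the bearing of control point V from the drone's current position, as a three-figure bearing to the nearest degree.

278°

Leg 1 (087°, 3659 m): east 3659 sin 87° = 3653.99, north 3659 cos 87° = 191.50
Leg 2 (S35°E, 953 m): east 953 sin 145° = 546.62, north 953 cos 145° = -780.65
Net displacement: 4200.60 east, -589.15 north. Direction back to start is (-4200.60, 589.15): bearing = atan2(-4200.60, 589.15) mod 360° = 277.98° ≈ 278°.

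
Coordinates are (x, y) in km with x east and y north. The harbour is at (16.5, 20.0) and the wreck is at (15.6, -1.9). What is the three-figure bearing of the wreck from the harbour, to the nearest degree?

Δeast = 15.6 − 16.5 = -0.90; Δnorth = -1.9 − 20.0 = -21.90.
Bearing = atan2(Δeast, Δnorth) mod 360° = 182.35° ≈ 182°.

182°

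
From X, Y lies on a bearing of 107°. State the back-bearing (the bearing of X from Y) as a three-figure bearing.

287°

Back-bearing = 107° + 180° = 287°.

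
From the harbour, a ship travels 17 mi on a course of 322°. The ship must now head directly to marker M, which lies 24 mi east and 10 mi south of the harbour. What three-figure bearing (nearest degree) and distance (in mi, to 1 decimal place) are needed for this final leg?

Leg 1 (322°, 17 mi): east 17 sin 322° = -10.47, north 17 cos 322° = 13.40
Current position: (-10.47, 13.40). Target: (24, -10). Remaining: Δeast = 34.47, Δnorth = -23.40.
Bearing = atan2(34.47, -23.40) mod 360° = 124.17°; distance = √((34.47)² + (-23.40)²) = 41.657 mi.

124°, 41.7 mi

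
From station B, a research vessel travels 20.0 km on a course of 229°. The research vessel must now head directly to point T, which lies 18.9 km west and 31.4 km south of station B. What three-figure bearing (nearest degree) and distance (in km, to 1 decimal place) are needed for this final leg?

Leg 1 (229°, 20.0 km): east 20.0 sin 229° = -15.09, north 20.0 cos 229° = -13.12
Current position: (-15.09, -13.12). Target: (-18.9, -31.4). Remaining: Δeast = -3.81, Δnorth = -18.28.
Bearing = atan2(-3.81, -18.28) mod 360° = 191.76°; distance = √((-3.81)² + (-18.28)²) = 18.671 km.

192°, 18.7 km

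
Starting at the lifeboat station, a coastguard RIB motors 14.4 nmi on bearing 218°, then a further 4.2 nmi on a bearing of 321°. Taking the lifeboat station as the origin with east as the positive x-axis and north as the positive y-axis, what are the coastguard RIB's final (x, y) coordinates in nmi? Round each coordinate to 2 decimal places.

Leg 1 (218°, 14.4 nmi): east 14.4 sin 218° = -8.87, north 14.4 cos 218° = -11.35
Leg 2 (321°, 4.2 nmi): east 4.2 sin 321° = -2.64, north 4.2 cos 321° = 3.26
Summing: -11.51 nmi east, -8.08 nmi north → (-11.51, -8.08).

(-11.51, -8.08)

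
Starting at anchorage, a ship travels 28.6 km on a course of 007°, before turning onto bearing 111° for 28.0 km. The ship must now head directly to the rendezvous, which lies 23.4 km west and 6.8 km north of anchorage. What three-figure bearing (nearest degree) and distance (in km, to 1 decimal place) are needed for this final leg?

Leg 1 (007°, 28.6 km): east 28.6 sin 7° = 3.49, north 28.6 cos 7° = 28.39
Leg 2 (111°, 28.0 km): east 28.0 sin 111° = 26.14, north 28.0 cos 111° = -10.03
Current position: (29.63, 18.35). Target: (-23.4, 6.8). Remaining: Δeast = -53.03, Δnorth = -11.55.
Bearing = atan2(-53.03, -11.55) mod 360° = 257.71°; distance = √((-53.03)² + (-11.55)²) = 54.270 km.

258°, 54.3 km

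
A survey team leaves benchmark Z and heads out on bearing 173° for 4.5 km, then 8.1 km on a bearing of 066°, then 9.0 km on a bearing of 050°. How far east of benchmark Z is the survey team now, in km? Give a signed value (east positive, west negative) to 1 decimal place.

14.8 km

Leg 1 (173°, 4.5 km): east 4.5 sin 173° = 0.55, north 4.5 cos 173° = -4.47
Leg 2 (066°, 8.1 km): east 8.1 sin 66° = 7.40, north 8.1 cos 66° = 3.29
Leg 3 (050°, 9.0 km): east 9.0 sin 50° = 6.89, north 9.0 cos 50° = 5.79
Net east component: 14.84 km.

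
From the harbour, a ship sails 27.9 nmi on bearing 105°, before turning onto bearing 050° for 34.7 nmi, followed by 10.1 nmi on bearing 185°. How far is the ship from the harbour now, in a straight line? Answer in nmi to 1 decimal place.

Leg 1 (105°, 27.9 nmi): east 27.9 sin 105° = 26.95, north 27.9 cos 105° = -7.22
Leg 2 (050°, 34.7 nmi): east 34.7 sin 50° = 26.58, north 34.7 cos 50° = 22.30
Leg 3 (185°, 10.1 nmi): east 10.1 sin 185° = -0.88, north 10.1 cos 185° = -10.06
Net: 52.65 east, 5.02 north. Distance = √((52.65)² + (5.02)²) = 52.890 nmi.

52.9 nmi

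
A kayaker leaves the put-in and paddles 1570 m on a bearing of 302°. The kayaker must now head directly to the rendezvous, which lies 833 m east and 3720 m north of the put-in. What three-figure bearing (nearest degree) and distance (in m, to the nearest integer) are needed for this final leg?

Leg 1 (302°, 1570 m): east 1570 sin 302° = -1331.44, north 1570 cos 302° = 831.97
Current position: (-1331.44, 831.97). Target: (833, 3720). Remaining: Δeast = 2164.44, Δnorth = 2888.03.
Bearing = atan2(2164.44, 2888.03) mod 360° = 36.85°; distance = √((2164.44)² + (2888.03)²) = 3609.083 m.

037°, 3609 m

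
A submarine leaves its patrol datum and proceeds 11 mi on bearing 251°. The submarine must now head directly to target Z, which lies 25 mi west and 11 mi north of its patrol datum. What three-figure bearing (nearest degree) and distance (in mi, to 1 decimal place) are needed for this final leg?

Leg 1 (251°, 11 mi): east 11 sin 251° = -10.40, north 11 cos 251° = -3.58
Current position: (-10.40, -3.58). Target: (-25, 11). Remaining: Δeast = -14.60, Δnorth = 14.58.
Bearing = atan2(-14.60, 14.58) mod 360° = 314.96°; distance = √((-14.60)² + (14.58)²) = 20.634 mi.

315°, 20.6 mi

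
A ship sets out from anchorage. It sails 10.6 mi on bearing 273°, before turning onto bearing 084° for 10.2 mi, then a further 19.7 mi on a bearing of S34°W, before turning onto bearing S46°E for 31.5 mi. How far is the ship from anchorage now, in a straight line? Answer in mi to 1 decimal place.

Leg 1 (273°, 10.6 mi): east 10.6 sin 273° = -10.59, north 10.6 cos 273° = 0.55
Leg 2 (084°, 10.2 mi): east 10.2 sin 84° = 10.14, north 10.2 cos 84° = 1.07
Leg 3 (S34°W, 19.7 mi): east 19.7 sin 214° = -11.02, north 19.7 cos 214° = -16.33
Leg 4 (S46°E, 31.5 mi): east 31.5 sin 134° = 22.66, north 31.5 cos 134° = -21.88
Net: 11.20 east, -36.59 north. Distance = √((11.20)² + (-36.59)²) = 38.269 mi.

38.3 mi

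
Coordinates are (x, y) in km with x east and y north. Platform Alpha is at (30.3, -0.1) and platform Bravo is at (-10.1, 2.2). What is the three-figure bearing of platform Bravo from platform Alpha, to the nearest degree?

273°

Δeast = -10.1 − 30.3 = -40.40; Δnorth = 2.2 − -0.1 = 2.30.
Bearing = atan2(Δeast, Δnorth) mod 360° = 273.26° ≈ 273°.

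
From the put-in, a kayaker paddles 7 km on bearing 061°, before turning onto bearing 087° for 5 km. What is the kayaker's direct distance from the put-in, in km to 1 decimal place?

11.7 km

Leg 1 (061°, 7 km): east 7 sin 61° = 6.12, north 7 cos 61° = 3.39
Leg 2 (087°, 5 km): east 5 sin 87° = 4.99, north 5 cos 87° = 0.26
Net: 11.12 east, 3.66 north. Distance = √((11.12)² + (3.66)²) = 11.701 km.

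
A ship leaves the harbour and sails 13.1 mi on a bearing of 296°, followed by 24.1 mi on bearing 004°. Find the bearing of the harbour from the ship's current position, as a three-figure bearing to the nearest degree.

161°

Leg 1 (296°, 13.1 mi): east 13.1 sin 296° = -11.77, north 13.1 cos 296° = 5.74
Leg 2 (004°, 24.1 mi): east 24.1 sin 4° = 1.68, north 24.1 cos 4° = 24.04
Net displacement: -10.09 east, 29.78 north. Direction back to start is (10.09, -29.78): bearing = atan2(10.09, -29.78) mod 360° = 161.28° ≈ 161°.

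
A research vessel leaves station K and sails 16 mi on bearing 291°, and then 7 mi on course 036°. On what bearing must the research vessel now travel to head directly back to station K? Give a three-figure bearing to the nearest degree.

136°

Leg 1 (291°, 16 mi): east 16 sin 291° = -14.94, north 16 cos 291° = 5.73
Leg 2 (036°, 7 mi): east 7 sin 36° = 4.11, north 7 cos 36° = 5.66
Net displacement: -10.82 east, 11.40 north. Direction back to start is (10.82, -11.40): bearing = atan2(10.82, -11.40) mod 360° = 136.48° ≈ 136°.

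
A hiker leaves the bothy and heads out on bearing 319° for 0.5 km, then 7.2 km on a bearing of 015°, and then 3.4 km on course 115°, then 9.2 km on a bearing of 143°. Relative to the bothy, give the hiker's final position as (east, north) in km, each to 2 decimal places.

Leg 1 (319°, 0.5 km): east 0.5 sin 319° = -0.33, north 0.5 cos 319° = 0.38
Leg 2 (015°, 7.2 km): east 7.2 sin 15° = 1.86, north 7.2 cos 15° = 6.95
Leg 3 (115°, 3.4 km): east 3.4 sin 115° = 3.08, north 3.4 cos 115° = -1.44
Leg 4 (143°, 9.2 km): east 9.2 sin 143° = 5.54, north 9.2 cos 143° = -7.35
Summing: 10.15 km east, -1.45 km north → (10.15, -1.45).

(10.15, -1.45)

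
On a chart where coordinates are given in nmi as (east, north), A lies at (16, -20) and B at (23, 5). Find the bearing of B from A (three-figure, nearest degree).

Δeast = 23 − 16 = 7.00; Δnorth = 5 − -20 = 25.00.
Bearing = atan2(Δeast, Δnorth) mod 360° = 15.64° ≈ 016°.

016°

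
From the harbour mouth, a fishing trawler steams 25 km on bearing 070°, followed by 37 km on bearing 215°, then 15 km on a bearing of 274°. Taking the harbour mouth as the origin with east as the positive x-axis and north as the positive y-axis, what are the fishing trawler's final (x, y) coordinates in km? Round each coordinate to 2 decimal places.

(-12.69, -20.71)

Leg 1 (070°, 25 km): east 25 sin 70° = 23.49, north 25 cos 70° = 8.55
Leg 2 (215°, 37 km): east 37 sin 215° = -21.22, north 37 cos 215° = -30.31
Leg 3 (274°, 15 km): east 15 sin 274° = -14.96, north 15 cos 274° = 1.05
Summing: -12.69 km east, -20.71 km north → (-12.69, -20.71).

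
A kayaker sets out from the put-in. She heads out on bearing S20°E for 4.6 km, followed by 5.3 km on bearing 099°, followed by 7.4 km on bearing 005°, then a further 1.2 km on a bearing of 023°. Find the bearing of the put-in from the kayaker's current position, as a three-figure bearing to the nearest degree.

Leg 1 (S20°E, 4.6 km): east 4.6 sin 160° = 1.57, north 4.6 cos 160° = -4.32
Leg 2 (099°, 5.3 km): east 5.3 sin 99° = 5.23, north 5.3 cos 99° = -0.83
Leg 3 (005°, 7.4 km): east 7.4 sin 5° = 0.64, north 7.4 cos 5° = 7.37
Leg 4 (023°, 1.2 km): east 1.2 sin 23° = 0.47, north 1.2 cos 23° = 1.10
Net displacement: 7.92 east, 3.32 north. Direction back to start is (-7.92, -3.32): bearing = atan2(-7.92, -3.32) mod 360° = 247.23° ≈ 247°.

247°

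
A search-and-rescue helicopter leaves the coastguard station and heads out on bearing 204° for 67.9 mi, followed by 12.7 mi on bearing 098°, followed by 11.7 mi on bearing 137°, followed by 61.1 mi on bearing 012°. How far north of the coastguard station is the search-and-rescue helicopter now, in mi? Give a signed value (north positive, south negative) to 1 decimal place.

Leg 1 (204°, 67.9 mi): east 67.9 sin 204° = -27.62, north 67.9 cos 204° = -62.03
Leg 2 (098°, 12.7 mi): east 12.7 sin 98° = 12.58, north 12.7 cos 98° = -1.77
Leg 3 (137°, 11.7 mi): east 11.7 sin 137° = 7.98, north 11.7 cos 137° = -8.56
Leg 4 (012°, 61.1 mi): east 61.1 sin 12° = 12.70, north 61.1 cos 12° = 59.76
Net north component: -12.59 mi.

-12.6 mi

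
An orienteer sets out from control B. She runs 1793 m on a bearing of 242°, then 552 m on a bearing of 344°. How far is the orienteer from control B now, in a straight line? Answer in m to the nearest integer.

1763 m

Leg 1 (242°, 1793 m): east 1793 sin 242° = -1583.13, north 1793 cos 242° = -841.76
Leg 2 (344°, 552 m): east 552 sin 344° = -152.15, north 552 cos 344° = 530.62
Net: -1735.28 east, -311.15 north. Distance = √((-1735.28)² + (-311.15)²) = 1762.951 m.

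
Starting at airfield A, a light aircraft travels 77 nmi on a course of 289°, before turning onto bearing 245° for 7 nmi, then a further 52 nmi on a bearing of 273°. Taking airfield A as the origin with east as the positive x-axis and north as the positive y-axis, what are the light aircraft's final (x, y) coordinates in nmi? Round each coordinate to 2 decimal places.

(-131.08, 24.83)

Leg 1 (289°, 77 nmi): east 77 sin 289° = -72.80, north 77 cos 289° = 25.07
Leg 2 (245°, 7 nmi): east 7 sin 245° = -6.34, north 7 cos 245° = -2.96
Leg 3 (273°, 52 nmi): east 52 sin 273° = -51.93, north 52 cos 273° = 2.72
Summing: -131.08 nmi east, 24.83 nmi north → (-131.08, 24.83).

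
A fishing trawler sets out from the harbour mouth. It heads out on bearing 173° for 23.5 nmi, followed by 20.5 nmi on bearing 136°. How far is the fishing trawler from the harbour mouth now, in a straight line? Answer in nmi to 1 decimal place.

Leg 1 (173°, 23.5 nmi): east 23.5 sin 173° = 2.86, north 23.5 cos 173° = -23.32
Leg 2 (136°, 20.5 nmi): east 20.5 sin 136° = 14.24, north 20.5 cos 136° = -14.75
Net: 17.10 east, -38.07 north. Distance = √((17.10)² + (-38.07)²) = 41.737 nmi.

41.7 nmi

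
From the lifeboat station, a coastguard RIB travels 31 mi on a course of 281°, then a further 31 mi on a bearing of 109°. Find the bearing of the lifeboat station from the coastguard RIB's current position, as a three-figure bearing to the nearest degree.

Leg 1 (281°, 31 mi): east 31 sin 281° = -30.43, north 31 cos 281° = 5.92
Leg 2 (109°, 31 mi): east 31 sin 109° = 29.31, north 31 cos 109° = -10.09
Net displacement: -1.12 east, -4.18 north. Direction back to start is (1.12, 4.18): bearing = atan2(1.12, 4.18) mod 360° = 15.00° ≈ 015°.

015°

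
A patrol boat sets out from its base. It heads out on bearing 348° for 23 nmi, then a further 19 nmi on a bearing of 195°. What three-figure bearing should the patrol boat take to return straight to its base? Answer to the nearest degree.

Leg 1 (348°, 23 nmi): east 23 sin 348° = -4.78, north 23 cos 348° = 22.50
Leg 2 (195°, 19 nmi): east 19 sin 195° = -4.92, north 19 cos 195° = -18.35
Net displacement: -9.70 east, 4.14 north. Direction back to start is (9.70, -4.14): bearing = atan2(9.70, -4.14) mod 360° = 113.14° ≈ 113°.

113°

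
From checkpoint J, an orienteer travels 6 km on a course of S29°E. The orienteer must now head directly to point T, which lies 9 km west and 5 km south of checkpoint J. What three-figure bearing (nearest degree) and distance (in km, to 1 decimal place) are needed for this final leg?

Leg 1 (S29°E, 6 km): east 6 sin 151° = 2.91, north 6 cos 151° = -5.25
Current position: (2.91, -5.25). Target: (-9, -5). Remaining: Δeast = -11.91, Δnorth = 0.25.
Bearing = atan2(-11.91, 0.25) mod 360° = 271.19°; distance = √((-11.91)² + (0.25)²) = 11.911 km.

271°, 11.9 km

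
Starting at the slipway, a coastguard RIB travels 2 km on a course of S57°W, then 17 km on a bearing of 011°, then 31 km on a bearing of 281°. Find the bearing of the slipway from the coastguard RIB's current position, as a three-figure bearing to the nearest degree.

Leg 1 (S57°W, 2 km): east 2 sin 237° = -1.68, north 2 cos 237° = -1.09
Leg 2 (011°, 17 km): east 17 sin 11° = 3.24, north 17 cos 11° = 16.69
Leg 3 (281°, 31 km): east 31 sin 281° = -30.43, north 31 cos 281° = 5.92
Net displacement: -28.86 east, 21.51 north. Direction back to start is (28.86, -21.51): bearing = atan2(28.86, -21.51) mod 360° = 126.70° ≈ 127°.

127°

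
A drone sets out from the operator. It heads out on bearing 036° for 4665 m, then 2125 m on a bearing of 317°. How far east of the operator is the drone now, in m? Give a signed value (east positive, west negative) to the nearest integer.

1293 m

Leg 1 (036°, 4665 m): east 4665 sin 36° = 2742.02, north 4665 cos 36° = 3774.06
Leg 2 (317°, 2125 m): east 2125 sin 317° = -1449.25, north 2125 cos 317° = 1554.13
Net east component: 1292.77 m.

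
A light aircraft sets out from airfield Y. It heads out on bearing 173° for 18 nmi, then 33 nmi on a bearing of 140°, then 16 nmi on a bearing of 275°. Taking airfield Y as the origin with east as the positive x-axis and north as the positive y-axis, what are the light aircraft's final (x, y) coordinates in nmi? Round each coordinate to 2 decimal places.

(7.47, -41.75)

Leg 1 (173°, 18 nmi): east 18 sin 173° = 2.19, north 18 cos 173° = -17.87
Leg 2 (140°, 33 nmi): east 33 sin 140° = 21.21, north 33 cos 140° = -25.28
Leg 3 (275°, 16 nmi): east 16 sin 275° = -15.94, north 16 cos 275° = 1.39
Summing: 7.47 nmi east, -41.75 nmi north → (7.47, -41.75).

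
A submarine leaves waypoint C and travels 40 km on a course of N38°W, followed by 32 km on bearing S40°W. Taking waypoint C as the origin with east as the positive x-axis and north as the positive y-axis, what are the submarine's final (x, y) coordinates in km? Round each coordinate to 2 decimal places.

Leg 1 (N38°W, 40 km): east 40 sin 322° = -24.63, north 40 cos 322° = 31.52
Leg 2 (S40°W, 32 km): east 32 sin 220° = -20.57, north 32 cos 220° = -24.51
Summing: -45.20 km east, 7.01 km north → (-45.20, 7.01).

(-45.20, 7.01)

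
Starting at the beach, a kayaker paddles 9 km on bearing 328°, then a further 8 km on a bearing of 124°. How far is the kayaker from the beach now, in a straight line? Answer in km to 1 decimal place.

Leg 1 (328°, 9 km): east 9 sin 328° = -4.77, north 9 cos 328° = 7.63
Leg 2 (124°, 8 km): east 8 sin 124° = 6.63, north 8 cos 124° = -4.47
Net: 1.86 east, 3.16 north. Distance = √((1.86)² + (3.16)²) = 3.667 km.

3.7 km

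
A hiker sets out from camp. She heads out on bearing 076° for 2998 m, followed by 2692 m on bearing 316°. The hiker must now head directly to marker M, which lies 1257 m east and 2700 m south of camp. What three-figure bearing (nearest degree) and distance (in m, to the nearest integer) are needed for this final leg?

178°, 5366 m

Leg 1 (076°, 2998 m): east 2998 sin 76° = 2908.95, north 2998 cos 76° = 725.28
Leg 2 (316°, 2692 m): east 2692 sin 316° = -1870.02, north 2692 cos 316° = 1936.46
Current position: (1038.93, 2661.74). Target: (1257, -2700). Remaining: Δeast = 218.07, Δnorth = -5361.74.
Bearing = atan2(218.07, -5361.74) mod 360° = 177.67°; distance = √((218.07)² + (-5361.74)²) = 5366.178 m.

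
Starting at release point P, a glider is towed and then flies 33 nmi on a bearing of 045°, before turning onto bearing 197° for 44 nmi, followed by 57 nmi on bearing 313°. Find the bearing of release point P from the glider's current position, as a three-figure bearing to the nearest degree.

Leg 1 (045°, 33 nmi): east 33 sin 45° = 23.33, north 33 cos 45° = 23.33
Leg 2 (197°, 44 nmi): east 44 sin 197° = -12.86, north 44 cos 197° = -42.08
Leg 3 (313°, 57 nmi): east 57 sin 313° = -41.69, north 57 cos 313° = 38.87
Net displacement: -31.22 east, 20.13 north. Direction back to start is (31.22, -20.13): bearing = atan2(31.22, -20.13) mod 360° = 122.82° ≈ 123°.

123°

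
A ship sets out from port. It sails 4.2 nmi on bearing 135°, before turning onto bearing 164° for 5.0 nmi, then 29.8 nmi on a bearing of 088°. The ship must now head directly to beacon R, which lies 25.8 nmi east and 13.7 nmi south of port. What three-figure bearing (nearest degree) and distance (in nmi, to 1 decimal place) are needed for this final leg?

230°, 10.9 nmi

Leg 1 (135°, 4.2 nmi): east 4.2 sin 135° = 2.97, north 4.2 cos 135° = -2.97
Leg 2 (164°, 5.0 nmi): east 5.0 sin 164° = 1.38, north 5.0 cos 164° = -4.81
Leg 3 (088°, 29.8 nmi): east 29.8 sin 88° = 29.78, north 29.8 cos 88° = 1.04
Current position: (34.13, -6.74). Target: (25.8, -13.7). Remaining: Δeast = -8.33, Δnorth = -6.96.
Bearing = atan2(-8.33, -6.96) mod 360° = 230.10°; distance = √((-8.33)² + (-6.96)²) = 10.857 nmi.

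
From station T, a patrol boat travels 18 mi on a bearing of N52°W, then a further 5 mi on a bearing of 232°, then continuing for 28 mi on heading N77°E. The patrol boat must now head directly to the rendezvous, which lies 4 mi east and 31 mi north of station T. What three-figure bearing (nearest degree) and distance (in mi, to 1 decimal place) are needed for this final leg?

Leg 1 (N52°W, 18 mi): east 18 sin 308° = -14.18, north 18 cos 308° = 11.08
Leg 2 (232°, 5 mi): east 5 sin 232° = -3.94, north 5 cos 232° = -3.08
Leg 3 (N77°E, 28 mi): east 28 sin 77° = 27.28, north 28 cos 77° = 6.30
Current position: (9.16, 14.30). Target: (4, 31). Remaining: Δeast = -5.16, Δnorth = 16.70.
Bearing = atan2(-5.16, 16.70) mod 360° = 342.83°; distance = √((-5.16)² + (16.70)²) = 17.476 mi.

343°, 17.5 mi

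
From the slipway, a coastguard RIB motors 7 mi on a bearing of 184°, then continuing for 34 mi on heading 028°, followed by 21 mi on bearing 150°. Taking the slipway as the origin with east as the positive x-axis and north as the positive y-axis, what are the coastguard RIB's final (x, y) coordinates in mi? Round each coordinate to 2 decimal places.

(25.97, 4.85)

Leg 1 (184°, 7 mi): east 7 sin 184° = -0.49, north 7 cos 184° = -6.98
Leg 2 (028°, 34 mi): east 34 sin 28° = 15.96, north 34 cos 28° = 30.02
Leg 3 (150°, 21 mi): east 21 sin 150° = 10.50, north 21 cos 150° = -18.19
Summing: 25.97 mi east, 4.85 mi north → (25.97, 4.85).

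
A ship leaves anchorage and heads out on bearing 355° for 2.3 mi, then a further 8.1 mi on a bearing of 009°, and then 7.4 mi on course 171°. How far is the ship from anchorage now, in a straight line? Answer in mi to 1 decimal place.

Leg 1 (355°, 2.3 mi): east 2.3 sin 355° = -0.20, north 2.3 cos 355° = 2.29
Leg 2 (009°, 8.1 mi): east 8.1 sin 9° = 1.27, north 8.1 cos 9° = 8.00
Leg 3 (171°, 7.4 mi): east 7.4 sin 171° = 1.16, north 7.4 cos 171° = -7.31
Net: 2.22 east, 2.98 north. Distance = √((2.22)² + (2.98)²) = 3.721 mi.

3.7 mi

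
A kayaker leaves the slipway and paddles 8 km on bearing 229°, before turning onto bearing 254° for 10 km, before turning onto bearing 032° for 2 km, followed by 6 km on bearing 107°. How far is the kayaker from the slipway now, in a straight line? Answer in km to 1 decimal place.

Leg 1 (229°, 8 km): east 8 sin 229° = -6.04, north 8 cos 229° = -5.25
Leg 2 (254°, 10 km): east 10 sin 254° = -9.61, north 10 cos 254° = -2.76
Leg 3 (032°, 2 km): east 2 sin 32° = 1.06, north 2 cos 32° = 1.70
Leg 4 (107°, 6 km): east 6 sin 107° = 5.74, north 6 cos 107° = -1.75
Net: -8.85 east, -8.06 north. Distance = √((-8.85)² + (-8.06)²) = 11.974 km.

12.0 km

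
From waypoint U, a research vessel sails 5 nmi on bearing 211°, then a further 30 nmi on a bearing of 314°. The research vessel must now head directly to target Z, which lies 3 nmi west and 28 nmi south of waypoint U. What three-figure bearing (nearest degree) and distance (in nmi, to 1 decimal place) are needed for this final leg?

Leg 1 (211°, 5 nmi): east 5 sin 211° = -2.58, north 5 cos 211° = -4.29
Leg 2 (314°, 30 nmi): east 30 sin 314° = -21.58, north 30 cos 314° = 20.84
Current position: (-24.16, 16.55). Target: (-3, -28). Remaining: Δeast = 21.16, Δnorth = -44.55.
Bearing = atan2(21.16, -44.55) mod 360° = 154.60°; distance = √((21.16)² + (-44.55)²) = 49.321 nmi.

155°, 49.3 nmi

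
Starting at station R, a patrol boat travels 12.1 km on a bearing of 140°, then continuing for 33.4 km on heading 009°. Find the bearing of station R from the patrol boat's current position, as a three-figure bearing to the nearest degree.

Leg 1 (140°, 12.1 km): east 12.1 sin 140° = 7.78, north 12.1 cos 140° = -9.27
Leg 2 (009°, 33.4 km): east 33.4 sin 9° = 5.22, north 33.4 cos 9° = 32.99
Net displacement: 13.00 east, 23.72 north. Direction back to start is (-13.00, -23.72): bearing = atan2(-13.00, -23.72) mod 360° = 208.73° ≈ 209°.

209°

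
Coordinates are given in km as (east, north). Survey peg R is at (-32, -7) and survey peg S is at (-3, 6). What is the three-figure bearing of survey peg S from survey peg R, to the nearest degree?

066°

Δeast = -3 − -32 = 29.00; Δnorth = 6 − -7 = 13.00.
Bearing = atan2(Δeast, Δnorth) mod 360° = 65.85° ≈ 066°.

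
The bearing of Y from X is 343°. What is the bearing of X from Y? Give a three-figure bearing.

163°

Back-bearing = 343° − 180° = 163°.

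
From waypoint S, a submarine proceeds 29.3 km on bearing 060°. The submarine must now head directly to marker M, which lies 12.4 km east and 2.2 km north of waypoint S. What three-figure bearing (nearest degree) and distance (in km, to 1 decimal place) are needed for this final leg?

Leg 1 (060°, 29.3 km): east 29.3 sin 60° = 25.37, north 29.3 cos 60° = 14.65
Current position: (25.37, 14.65). Target: (12.4, 2.2). Remaining: Δeast = -12.97, Δnorth = -12.45.
Bearing = atan2(-12.97, -12.45) mod 360° = 226.18°; distance = √((-12.97)² + (-12.45)²) = 17.982 km.

226°, 18.0 km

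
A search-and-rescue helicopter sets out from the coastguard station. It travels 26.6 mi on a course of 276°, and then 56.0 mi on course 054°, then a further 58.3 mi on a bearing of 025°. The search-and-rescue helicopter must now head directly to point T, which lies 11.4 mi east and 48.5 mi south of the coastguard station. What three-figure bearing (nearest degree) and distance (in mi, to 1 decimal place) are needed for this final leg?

193°, 140.7 mi

Leg 1 (276°, 26.6 mi): east 26.6 sin 276° = -26.45, north 26.6 cos 276° = 2.78
Leg 2 (054°, 56.0 mi): east 56.0 sin 54° = 45.30, north 56.0 cos 54° = 32.92
Leg 3 (025°, 58.3 mi): east 58.3 sin 25° = 24.64, north 58.3 cos 25° = 52.84
Current position: (43.49, 88.53). Target: (11.4, -48.5). Remaining: Δeast = -32.09, Δnorth = -137.03.
Bearing = atan2(-32.09, -137.03) mod 360° = 193.18°; distance = √((-32.09)² + (-137.03)²) = 140.741 mi.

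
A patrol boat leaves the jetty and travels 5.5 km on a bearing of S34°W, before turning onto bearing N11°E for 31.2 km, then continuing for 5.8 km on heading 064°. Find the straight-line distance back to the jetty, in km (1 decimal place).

Leg 1 (S34°W, 5.5 km): east 5.5 sin 214° = -3.08, north 5.5 cos 214° = -4.56
Leg 2 (N11°E, 31.2 km): east 31.2 sin 11° = 5.95, north 31.2 cos 11° = 30.63
Leg 3 (064°, 5.8 km): east 5.8 sin 64° = 5.21, north 5.8 cos 64° = 2.54
Net: 8.09 east, 28.61 north. Distance = √((8.09)² + (28.61)²) = 29.732 km.

29.7 km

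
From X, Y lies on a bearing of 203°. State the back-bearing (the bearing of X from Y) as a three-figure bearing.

023°

Back-bearing = 203° − 180° = 023°.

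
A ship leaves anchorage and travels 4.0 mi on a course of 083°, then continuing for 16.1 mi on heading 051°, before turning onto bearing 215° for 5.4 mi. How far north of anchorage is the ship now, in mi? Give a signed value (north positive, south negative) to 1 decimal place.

Leg 1 (083°, 4.0 mi): east 4.0 sin 83° = 3.97, north 4.0 cos 83° = 0.49
Leg 2 (051°, 16.1 mi): east 16.1 sin 51° = 12.51, north 16.1 cos 51° = 10.13
Leg 3 (215°, 5.4 mi): east 5.4 sin 215° = -3.10, north 5.4 cos 215° = -4.42
Net north component: 6.20 mi.

6.2 mi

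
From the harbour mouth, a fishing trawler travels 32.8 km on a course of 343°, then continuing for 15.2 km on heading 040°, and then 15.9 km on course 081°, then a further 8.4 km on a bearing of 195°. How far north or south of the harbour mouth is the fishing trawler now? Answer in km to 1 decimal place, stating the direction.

37.4 km north

Leg 1 (343°, 32.8 km): east 32.8 sin 343° = -9.59, north 32.8 cos 343° = 31.37
Leg 2 (040°, 15.2 km): east 15.2 sin 40° = 9.77, north 15.2 cos 40° = 11.64
Leg 3 (081°, 15.9 km): east 15.9 sin 81° = 15.70, north 15.9 cos 81° = 2.49
Leg 4 (195°, 8.4 km): east 8.4 sin 195° = -2.17, north 8.4 cos 195° = -8.11
Net north component: 37.38 km.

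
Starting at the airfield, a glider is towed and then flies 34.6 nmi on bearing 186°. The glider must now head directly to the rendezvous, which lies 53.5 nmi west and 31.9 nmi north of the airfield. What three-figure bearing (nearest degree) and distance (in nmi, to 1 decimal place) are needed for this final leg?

Leg 1 (186°, 34.6 nmi): east 34.6 sin 186° = -3.62, north 34.6 cos 186° = -34.41
Current position: (-3.62, -34.41). Target: (-53.5, 31.9). Remaining: Δeast = -49.88, Δnorth = 66.31.
Bearing = atan2(-49.88, 66.31) mod 360° = 323.05°; distance = √((-49.88)² + (66.31)²) = 82.978 nmi.

323°, 83.0 nmi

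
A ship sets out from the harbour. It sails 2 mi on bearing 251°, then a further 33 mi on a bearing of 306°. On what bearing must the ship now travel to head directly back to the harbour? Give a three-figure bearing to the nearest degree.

Leg 1 (251°, 2 mi): east 2 sin 251° = -1.89, north 2 cos 251° = -0.65
Leg 2 (306°, 33 mi): east 33 sin 306° = -26.70, north 33 cos 306° = 19.40
Net displacement: -28.59 east, 18.75 north. Direction back to start is (28.59, -18.75): bearing = atan2(28.59, -18.75) mod 360° = 123.25° ≈ 123°.

123°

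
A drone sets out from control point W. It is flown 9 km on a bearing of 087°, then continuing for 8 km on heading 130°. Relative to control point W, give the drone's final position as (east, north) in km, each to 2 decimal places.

(15.12, -4.67)

Leg 1 (087°, 9 km): east 9 sin 87° = 8.99, north 9 cos 87° = 0.47
Leg 2 (130°, 8 km): east 8 sin 130° = 6.13, north 8 cos 130° = -5.14
Summing: 15.12 km east, -4.67 km north → (15.12, -4.67).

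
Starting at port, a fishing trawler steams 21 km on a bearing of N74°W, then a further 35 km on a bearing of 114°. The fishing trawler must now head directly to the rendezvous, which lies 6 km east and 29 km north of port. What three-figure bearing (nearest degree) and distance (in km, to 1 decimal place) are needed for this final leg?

Leg 1 (N74°W, 21 km): east 21 sin 286° = -20.19, north 21 cos 286° = 5.79
Leg 2 (114°, 35 km): east 35 sin 114° = 31.97, north 35 cos 114° = -14.24
Current position: (11.79, -8.45). Target: (6, 29). Remaining: Δeast = -5.79, Δnorth = 37.45.
Bearing = atan2(-5.79, 37.45) mod 360° = 351.21°; distance = √((-5.79)² + (37.45)²) = 37.892 km.

351°, 37.9 km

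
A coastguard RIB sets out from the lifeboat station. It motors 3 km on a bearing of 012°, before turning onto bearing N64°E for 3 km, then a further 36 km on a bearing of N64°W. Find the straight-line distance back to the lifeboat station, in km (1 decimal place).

35.3 km

Leg 1 (012°, 3 km): east 3 sin 12° = 0.62, north 3 cos 12° = 2.93
Leg 2 (N64°E, 3 km): east 3 sin 64° = 2.70, north 3 cos 64° = 1.32
Leg 3 (N64°W, 36 km): east 36 sin 296° = -32.36, north 36 cos 296° = 15.78
Net: -29.04 east, 20.03 north. Distance = √((-29.04)² + (20.03)²) = 35.275 km.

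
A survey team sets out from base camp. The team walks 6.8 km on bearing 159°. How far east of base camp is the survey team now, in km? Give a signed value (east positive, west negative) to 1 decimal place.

Leg 1 (159°, 6.8 km): east 6.8 sin 159° = 2.44, north 6.8 cos 159° = -6.35
Net east component: 2.44 km.

2.4 km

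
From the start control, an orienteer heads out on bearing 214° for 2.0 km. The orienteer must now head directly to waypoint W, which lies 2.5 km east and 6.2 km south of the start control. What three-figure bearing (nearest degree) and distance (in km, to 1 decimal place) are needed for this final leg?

Leg 1 (214°, 2.0 km): east 2.0 sin 214° = -1.12, north 2.0 cos 214° = -1.66
Current position: (-1.12, -1.66). Target: (2.5, -6.2). Remaining: Δeast = 3.62, Δnorth = -4.54.
Bearing = atan2(3.62, -4.54) mod 360° = 141.46°; distance = √((3.62)² + (-4.54)²) = 5.807 km.

141°, 5.8 km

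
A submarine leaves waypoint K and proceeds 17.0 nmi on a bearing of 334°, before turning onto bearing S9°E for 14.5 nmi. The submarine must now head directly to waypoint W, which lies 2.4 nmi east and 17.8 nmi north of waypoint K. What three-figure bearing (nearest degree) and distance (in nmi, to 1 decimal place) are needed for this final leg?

Leg 1 (334°, 17.0 nmi): east 17.0 sin 334° = -7.45, north 17.0 cos 334° = 15.28
Leg 2 (S9°E, 14.5 nmi): east 14.5 sin 171° = 2.27, north 14.5 cos 171° = -14.32
Current position: (-5.18, 0.96). Target: (2.4, 17.8). Remaining: Δeast = 7.58, Δnorth = 16.84.
Bearing = atan2(7.58, 16.84) mod 360° = 24.24°; distance = √((7.58)² + (16.84)²) = 18.471 nmi.

024°, 18.5 nmi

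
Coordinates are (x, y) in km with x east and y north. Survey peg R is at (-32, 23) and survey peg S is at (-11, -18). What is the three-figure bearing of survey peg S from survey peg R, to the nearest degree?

153°

Δeast = -11 − -32 = 21.00; Δnorth = -18 − 23 = -41.00.
Bearing = atan2(Δeast, Δnorth) mod 360° = 152.88° ≈ 153°.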